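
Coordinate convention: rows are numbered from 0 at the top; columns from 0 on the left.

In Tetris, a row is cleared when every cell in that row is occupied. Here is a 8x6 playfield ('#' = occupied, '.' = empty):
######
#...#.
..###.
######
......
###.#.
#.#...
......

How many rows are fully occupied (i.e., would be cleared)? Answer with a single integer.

Answer: 2

Derivation:
Check each row:
  row 0: 0 empty cells -> FULL (clear)
  row 1: 4 empty cells -> not full
  row 2: 3 empty cells -> not full
  row 3: 0 empty cells -> FULL (clear)
  row 4: 6 empty cells -> not full
  row 5: 2 empty cells -> not full
  row 6: 4 empty cells -> not full
  row 7: 6 empty cells -> not full
Total rows cleared: 2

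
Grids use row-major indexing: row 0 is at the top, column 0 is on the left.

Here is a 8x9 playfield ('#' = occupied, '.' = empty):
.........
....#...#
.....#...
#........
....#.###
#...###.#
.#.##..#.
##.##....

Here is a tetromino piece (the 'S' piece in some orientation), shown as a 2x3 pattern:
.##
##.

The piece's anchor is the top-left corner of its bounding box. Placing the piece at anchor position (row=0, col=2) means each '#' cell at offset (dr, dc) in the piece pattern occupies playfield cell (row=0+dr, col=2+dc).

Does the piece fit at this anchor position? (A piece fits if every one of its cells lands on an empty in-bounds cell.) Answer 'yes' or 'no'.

Answer: yes

Derivation:
Check each piece cell at anchor (0, 2):
  offset (0,1) -> (0,3): empty -> OK
  offset (0,2) -> (0,4): empty -> OK
  offset (1,0) -> (1,2): empty -> OK
  offset (1,1) -> (1,3): empty -> OK
All cells valid: yes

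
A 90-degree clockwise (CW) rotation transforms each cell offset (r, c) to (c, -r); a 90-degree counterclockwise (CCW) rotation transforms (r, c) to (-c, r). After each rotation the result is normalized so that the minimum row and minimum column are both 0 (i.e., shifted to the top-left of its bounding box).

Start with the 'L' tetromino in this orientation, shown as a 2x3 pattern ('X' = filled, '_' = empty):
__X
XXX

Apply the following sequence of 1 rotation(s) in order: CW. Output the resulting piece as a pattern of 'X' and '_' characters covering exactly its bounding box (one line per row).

Start:
__X
XXX
After rotation 1 (CW):
X_
X_
XX

Answer: X_
X_
XX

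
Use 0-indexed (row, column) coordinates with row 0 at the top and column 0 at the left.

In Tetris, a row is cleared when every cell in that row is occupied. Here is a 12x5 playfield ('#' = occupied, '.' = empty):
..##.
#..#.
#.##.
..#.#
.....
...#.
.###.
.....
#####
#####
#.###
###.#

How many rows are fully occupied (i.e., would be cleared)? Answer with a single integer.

Answer: 2

Derivation:
Check each row:
  row 0: 3 empty cells -> not full
  row 1: 3 empty cells -> not full
  row 2: 2 empty cells -> not full
  row 3: 3 empty cells -> not full
  row 4: 5 empty cells -> not full
  row 5: 4 empty cells -> not full
  row 6: 2 empty cells -> not full
  row 7: 5 empty cells -> not full
  row 8: 0 empty cells -> FULL (clear)
  row 9: 0 empty cells -> FULL (clear)
  row 10: 1 empty cell -> not full
  row 11: 1 empty cell -> not full
Total rows cleared: 2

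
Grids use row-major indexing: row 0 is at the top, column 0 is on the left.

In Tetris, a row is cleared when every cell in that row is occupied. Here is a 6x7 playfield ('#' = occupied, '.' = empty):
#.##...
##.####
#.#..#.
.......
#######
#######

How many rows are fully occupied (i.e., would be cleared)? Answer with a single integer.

Answer: 2

Derivation:
Check each row:
  row 0: 4 empty cells -> not full
  row 1: 1 empty cell -> not full
  row 2: 4 empty cells -> not full
  row 3: 7 empty cells -> not full
  row 4: 0 empty cells -> FULL (clear)
  row 5: 0 empty cells -> FULL (clear)
Total rows cleared: 2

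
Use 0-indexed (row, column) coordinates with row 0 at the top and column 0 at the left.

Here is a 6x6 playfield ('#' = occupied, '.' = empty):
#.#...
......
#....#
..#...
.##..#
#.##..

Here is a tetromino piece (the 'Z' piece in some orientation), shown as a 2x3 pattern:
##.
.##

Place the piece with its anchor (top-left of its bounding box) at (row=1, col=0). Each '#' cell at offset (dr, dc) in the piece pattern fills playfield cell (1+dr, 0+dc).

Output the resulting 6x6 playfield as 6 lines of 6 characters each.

Answer: #.#...
##....
###..#
..#...
.##..#
#.##..

Derivation:
Fill (1+0,0+0) = (1,0)
Fill (1+0,0+1) = (1,1)
Fill (1+1,0+1) = (2,1)
Fill (1+1,0+2) = (2,2)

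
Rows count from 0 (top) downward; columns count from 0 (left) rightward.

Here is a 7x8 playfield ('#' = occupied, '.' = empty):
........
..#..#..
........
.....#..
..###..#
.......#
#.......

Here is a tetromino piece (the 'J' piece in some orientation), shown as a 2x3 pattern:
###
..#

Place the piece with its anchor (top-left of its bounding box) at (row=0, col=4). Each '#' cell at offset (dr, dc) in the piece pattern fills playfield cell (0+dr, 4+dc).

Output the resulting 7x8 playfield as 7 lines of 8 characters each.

Fill (0+0,4+0) = (0,4)
Fill (0+0,4+1) = (0,5)
Fill (0+0,4+2) = (0,6)
Fill (0+1,4+2) = (1,6)

Answer: ....###.
..#..##.
........
.....#..
..###..#
.......#
#.......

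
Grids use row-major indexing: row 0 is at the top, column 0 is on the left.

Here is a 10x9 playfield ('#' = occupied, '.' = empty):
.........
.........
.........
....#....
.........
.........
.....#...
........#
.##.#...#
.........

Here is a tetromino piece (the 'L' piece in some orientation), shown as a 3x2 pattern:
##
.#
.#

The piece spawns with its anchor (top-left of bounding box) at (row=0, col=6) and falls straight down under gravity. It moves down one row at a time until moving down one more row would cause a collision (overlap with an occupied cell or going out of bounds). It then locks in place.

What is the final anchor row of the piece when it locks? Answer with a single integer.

Spawn at (row=0, col=6). Try each row:
  row 0: fits
  row 1: fits
  row 2: fits
  row 3: fits
  row 4: fits
  row 5: fits
  row 6: fits
  row 7: fits
  row 8: blocked -> lock at row 7

Answer: 7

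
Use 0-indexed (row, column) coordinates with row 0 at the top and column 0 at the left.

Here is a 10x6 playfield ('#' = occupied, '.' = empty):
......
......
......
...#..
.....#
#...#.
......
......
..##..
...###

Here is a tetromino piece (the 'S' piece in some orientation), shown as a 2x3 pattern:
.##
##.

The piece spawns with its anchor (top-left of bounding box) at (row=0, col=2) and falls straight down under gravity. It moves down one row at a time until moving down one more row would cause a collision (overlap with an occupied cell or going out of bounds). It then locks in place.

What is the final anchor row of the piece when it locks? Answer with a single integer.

Answer: 1

Derivation:
Spawn at (row=0, col=2). Try each row:
  row 0: fits
  row 1: fits
  row 2: blocked -> lock at row 1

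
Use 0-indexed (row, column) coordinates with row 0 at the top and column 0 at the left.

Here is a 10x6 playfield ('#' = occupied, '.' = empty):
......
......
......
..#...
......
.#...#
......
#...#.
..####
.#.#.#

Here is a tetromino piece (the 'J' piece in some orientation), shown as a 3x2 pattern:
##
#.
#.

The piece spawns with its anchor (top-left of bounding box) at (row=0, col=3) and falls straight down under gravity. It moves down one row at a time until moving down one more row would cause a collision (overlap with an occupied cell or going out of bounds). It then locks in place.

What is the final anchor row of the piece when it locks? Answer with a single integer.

Spawn at (row=0, col=3). Try each row:
  row 0: fits
  row 1: fits
  row 2: fits
  row 3: fits
  row 4: fits
  row 5: fits
  row 6: blocked -> lock at row 5

Answer: 5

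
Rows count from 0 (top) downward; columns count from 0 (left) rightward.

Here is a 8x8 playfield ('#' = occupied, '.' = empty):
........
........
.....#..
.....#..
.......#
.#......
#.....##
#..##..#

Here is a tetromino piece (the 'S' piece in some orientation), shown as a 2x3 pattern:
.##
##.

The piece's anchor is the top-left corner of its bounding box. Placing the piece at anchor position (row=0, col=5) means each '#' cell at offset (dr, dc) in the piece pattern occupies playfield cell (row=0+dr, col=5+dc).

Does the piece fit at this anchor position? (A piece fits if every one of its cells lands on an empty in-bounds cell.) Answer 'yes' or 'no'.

Answer: yes

Derivation:
Check each piece cell at anchor (0, 5):
  offset (0,1) -> (0,6): empty -> OK
  offset (0,2) -> (0,7): empty -> OK
  offset (1,0) -> (1,5): empty -> OK
  offset (1,1) -> (1,6): empty -> OK
All cells valid: yes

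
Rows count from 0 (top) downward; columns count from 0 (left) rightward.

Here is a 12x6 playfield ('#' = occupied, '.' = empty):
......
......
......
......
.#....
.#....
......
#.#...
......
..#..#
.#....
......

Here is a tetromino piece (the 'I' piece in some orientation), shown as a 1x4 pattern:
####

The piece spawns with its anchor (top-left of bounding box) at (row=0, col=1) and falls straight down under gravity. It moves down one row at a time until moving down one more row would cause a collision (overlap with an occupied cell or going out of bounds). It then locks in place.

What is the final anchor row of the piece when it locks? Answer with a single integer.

Spawn at (row=0, col=1). Try each row:
  row 0: fits
  row 1: fits
  row 2: fits
  row 3: fits
  row 4: blocked -> lock at row 3

Answer: 3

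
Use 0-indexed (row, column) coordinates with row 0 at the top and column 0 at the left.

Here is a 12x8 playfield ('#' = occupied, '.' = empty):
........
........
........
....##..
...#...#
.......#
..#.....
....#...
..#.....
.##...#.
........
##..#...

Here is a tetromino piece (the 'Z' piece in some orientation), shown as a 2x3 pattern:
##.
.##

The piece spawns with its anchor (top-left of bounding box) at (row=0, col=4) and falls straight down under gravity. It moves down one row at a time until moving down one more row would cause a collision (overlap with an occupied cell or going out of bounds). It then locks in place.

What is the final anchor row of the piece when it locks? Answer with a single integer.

Spawn at (row=0, col=4). Try each row:
  row 0: fits
  row 1: fits
  row 2: blocked -> lock at row 1

Answer: 1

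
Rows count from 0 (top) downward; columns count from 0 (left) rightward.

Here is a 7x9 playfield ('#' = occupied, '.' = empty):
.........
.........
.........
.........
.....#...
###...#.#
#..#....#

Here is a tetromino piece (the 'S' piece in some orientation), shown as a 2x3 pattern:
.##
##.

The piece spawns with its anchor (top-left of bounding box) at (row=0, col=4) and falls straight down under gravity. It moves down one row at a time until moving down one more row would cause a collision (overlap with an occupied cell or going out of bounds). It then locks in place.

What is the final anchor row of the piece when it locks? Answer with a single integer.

Spawn at (row=0, col=4). Try each row:
  row 0: fits
  row 1: fits
  row 2: fits
  row 3: blocked -> lock at row 2

Answer: 2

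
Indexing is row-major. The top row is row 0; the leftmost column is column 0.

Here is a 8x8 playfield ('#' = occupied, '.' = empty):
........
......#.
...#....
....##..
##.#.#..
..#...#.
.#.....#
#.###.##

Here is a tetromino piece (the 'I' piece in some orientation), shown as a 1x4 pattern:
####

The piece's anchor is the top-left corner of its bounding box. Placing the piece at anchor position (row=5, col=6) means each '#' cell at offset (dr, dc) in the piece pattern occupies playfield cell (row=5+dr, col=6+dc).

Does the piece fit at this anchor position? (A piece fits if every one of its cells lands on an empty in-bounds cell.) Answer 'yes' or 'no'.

Check each piece cell at anchor (5, 6):
  offset (0,0) -> (5,6): occupied ('#') -> FAIL
  offset (0,1) -> (5,7): empty -> OK
  offset (0,2) -> (5,8): out of bounds -> FAIL
  offset (0,3) -> (5,9): out of bounds -> FAIL
All cells valid: no

Answer: no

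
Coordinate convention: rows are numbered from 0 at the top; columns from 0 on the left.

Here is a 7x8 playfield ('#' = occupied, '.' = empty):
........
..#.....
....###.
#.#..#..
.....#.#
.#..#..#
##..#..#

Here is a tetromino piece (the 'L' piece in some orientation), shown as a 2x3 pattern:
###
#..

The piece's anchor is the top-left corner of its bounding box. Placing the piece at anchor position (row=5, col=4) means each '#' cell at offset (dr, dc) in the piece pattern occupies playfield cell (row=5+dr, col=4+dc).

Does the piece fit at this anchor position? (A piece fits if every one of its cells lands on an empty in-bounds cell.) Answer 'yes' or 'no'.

Check each piece cell at anchor (5, 4):
  offset (0,0) -> (5,4): occupied ('#') -> FAIL
  offset (0,1) -> (5,5): empty -> OK
  offset (0,2) -> (5,6): empty -> OK
  offset (1,0) -> (6,4): occupied ('#') -> FAIL
All cells valid: no

Answer: no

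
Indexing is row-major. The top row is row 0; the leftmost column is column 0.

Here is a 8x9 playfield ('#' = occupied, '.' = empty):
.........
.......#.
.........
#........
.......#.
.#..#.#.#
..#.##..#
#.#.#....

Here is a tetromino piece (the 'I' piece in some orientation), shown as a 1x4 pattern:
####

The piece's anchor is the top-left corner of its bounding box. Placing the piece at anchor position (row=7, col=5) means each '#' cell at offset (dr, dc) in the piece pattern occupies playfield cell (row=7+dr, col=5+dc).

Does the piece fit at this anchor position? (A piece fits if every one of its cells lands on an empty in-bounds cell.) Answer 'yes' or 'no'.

Answer: yes

Derivation:
Check each piece cell at anchor (7, 5):
  offset (0,0) -> (7,5): empty -> OK
  offset (0,1) -> (7,6): empty -> OK
  offset (0,2) -> (7,7): empty -> OK
  offset (0,3) -> (7,8): empty -> OK
All cells valid: yes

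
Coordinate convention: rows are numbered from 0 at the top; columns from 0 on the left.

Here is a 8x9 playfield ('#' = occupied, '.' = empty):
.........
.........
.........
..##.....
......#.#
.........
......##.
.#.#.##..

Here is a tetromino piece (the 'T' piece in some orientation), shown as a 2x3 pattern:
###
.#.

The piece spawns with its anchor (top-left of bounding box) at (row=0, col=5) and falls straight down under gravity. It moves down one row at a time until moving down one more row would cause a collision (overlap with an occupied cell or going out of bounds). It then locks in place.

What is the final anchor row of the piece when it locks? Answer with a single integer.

Spawn at (row=0, col=5). Try each row:
  row 0: fits
  row 1: fits
  row 2: fits
  row 3: blocked -> lock at row 2

Answer: 2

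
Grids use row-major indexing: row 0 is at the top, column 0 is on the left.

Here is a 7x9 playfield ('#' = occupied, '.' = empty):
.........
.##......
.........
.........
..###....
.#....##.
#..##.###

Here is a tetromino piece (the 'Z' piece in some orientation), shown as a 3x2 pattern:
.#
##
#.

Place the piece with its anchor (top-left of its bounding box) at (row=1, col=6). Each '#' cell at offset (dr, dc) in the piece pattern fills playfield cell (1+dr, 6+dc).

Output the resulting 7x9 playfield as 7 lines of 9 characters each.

Fill (1+0,6+1) = (1,7)
Fill (1+1,6+0) = (2,6)
Fill (1+1,6+1) = (2,7)
Fill (1+2,6+0) = (3,6)

Answer: .........
.##....#.
......##.
......#..
..###....
.#....##.
#..##.###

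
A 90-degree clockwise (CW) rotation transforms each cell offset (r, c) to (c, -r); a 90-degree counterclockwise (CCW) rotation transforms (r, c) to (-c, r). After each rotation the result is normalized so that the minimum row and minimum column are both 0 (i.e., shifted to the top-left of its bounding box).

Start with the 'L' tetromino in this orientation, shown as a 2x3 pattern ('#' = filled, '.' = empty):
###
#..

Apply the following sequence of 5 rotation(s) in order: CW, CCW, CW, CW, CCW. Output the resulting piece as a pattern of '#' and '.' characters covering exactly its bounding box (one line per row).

Start:
###
#..
After rotation 1 (CW):
##
.#
.#
After rotation 2 (CCW):
###
#..
After rotation 3 (CW):
##
.#
.#
After rotation 4 (CW):
..#
###
After rotation 5 (CCW):
##
.#
.#

Answer: ##
.#
.#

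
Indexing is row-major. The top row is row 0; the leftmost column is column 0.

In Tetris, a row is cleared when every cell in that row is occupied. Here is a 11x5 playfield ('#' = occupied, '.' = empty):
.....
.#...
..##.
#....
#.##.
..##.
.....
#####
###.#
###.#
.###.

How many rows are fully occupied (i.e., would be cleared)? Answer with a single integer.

Check each row:
  row 0: 5 empty cells -> not full
  row 1: 4 empty cells -> not full
  row 2: 3 empty cells -> not full
  row 3: 4 empty cells -> not full
  row 4: 2 empty cells -> not full
  row 5: 3 empty cells -> not full
  row 6: 5 empty cells -> not full
  row 7: 0 empty cells -> FULL (clear)
  row 8: 1 empty cell -> not full
  row 9: 1 empty cell -> not full
  row 10: 2 empty cells -> not full
Total rows cleared: 1

Answer: 1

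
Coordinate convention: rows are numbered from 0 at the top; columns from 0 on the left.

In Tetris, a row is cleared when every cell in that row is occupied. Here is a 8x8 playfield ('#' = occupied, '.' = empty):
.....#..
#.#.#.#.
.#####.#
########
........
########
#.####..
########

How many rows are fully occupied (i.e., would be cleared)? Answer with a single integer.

Answer: 3

Derivation:
Check each row:
  row 0: 7 empty cells -> not full
  row 1: 4 empty cells -> not full
  row 2: 2 empty cells -> not full
  row 3: 0 empty cells -> FULL (clear)
  row 4: 8 empty cells -> not full
  row 5: 0 empty cells -> FULL (clear)
  row 6: 3 empty cells -> not full
  row 7: 0 empty cells -> FULL (clear)
Total rows cleared: 3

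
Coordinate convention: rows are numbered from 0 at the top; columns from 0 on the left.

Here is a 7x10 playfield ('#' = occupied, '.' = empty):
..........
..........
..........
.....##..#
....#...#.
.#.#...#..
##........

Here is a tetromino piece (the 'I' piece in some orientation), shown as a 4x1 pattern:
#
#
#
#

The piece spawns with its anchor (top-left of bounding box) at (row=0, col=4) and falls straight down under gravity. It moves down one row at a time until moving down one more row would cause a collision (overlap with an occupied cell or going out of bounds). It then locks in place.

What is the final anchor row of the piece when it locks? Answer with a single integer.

Answer: 0

Derivation:
Spawn at (row=0, col=4). Try each row:
  row 0: fits
  row 1: blocked -> lock at row 0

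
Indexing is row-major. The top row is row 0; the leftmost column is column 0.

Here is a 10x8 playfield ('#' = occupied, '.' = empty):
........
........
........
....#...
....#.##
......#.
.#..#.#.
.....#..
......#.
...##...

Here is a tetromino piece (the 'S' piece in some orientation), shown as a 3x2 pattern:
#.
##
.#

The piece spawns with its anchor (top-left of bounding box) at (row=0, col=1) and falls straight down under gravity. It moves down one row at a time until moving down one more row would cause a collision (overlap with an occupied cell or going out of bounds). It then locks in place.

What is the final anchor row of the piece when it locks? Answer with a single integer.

Spawn at (row=0, col=1). Try each row:
  row 0: fits
  row 1: fits
  row 2: fits
  row 3: fits
  row 4: fits
  row 5: blocked -> lock at row 4

Answer: 4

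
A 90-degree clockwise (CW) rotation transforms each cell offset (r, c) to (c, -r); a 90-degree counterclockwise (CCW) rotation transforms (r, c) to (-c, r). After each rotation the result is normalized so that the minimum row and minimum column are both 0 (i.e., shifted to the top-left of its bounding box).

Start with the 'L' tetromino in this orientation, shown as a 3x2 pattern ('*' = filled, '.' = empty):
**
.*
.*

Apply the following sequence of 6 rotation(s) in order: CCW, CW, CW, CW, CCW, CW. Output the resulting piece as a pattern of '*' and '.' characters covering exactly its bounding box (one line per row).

Start:
**
.*
.*
After rotation 1 (CCW):
***
*..
After rotation 2 (CW):
**
.*
.*
After rotation 3 (CW):
..*
***
After rotation 4 (CW):
*.
*.
**
After rotation 5 (CCW):
..*
***
After rotation 6 (CW):
*.
*.
**

Answer: *.
*.
**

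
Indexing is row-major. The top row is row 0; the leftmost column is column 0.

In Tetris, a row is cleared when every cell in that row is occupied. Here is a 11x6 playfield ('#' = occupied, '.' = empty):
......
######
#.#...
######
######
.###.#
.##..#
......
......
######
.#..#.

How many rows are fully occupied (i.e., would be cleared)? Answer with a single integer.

Check each row:
  row 0: 6 empty cells -> not full
  row 1: 0 empty cells -> FULL (clear)
  row 2: 4 empty cells -> not full
  row 3: 0 empty cells -> FULL (clear)
  row 4: 0 empty cells -> FULL (clear)
  row 5: 2 empty cells -> not full
  row 6: 3 empty cells -> not full
  row 7: 6 empty cells -> not full
  row 8: 6 empty cells -> not full
  row 9: 0 empty cells -> FULL (clear)
  row 10: 4 empty cells -> not full
Total rows cleared: 4

Answer: 4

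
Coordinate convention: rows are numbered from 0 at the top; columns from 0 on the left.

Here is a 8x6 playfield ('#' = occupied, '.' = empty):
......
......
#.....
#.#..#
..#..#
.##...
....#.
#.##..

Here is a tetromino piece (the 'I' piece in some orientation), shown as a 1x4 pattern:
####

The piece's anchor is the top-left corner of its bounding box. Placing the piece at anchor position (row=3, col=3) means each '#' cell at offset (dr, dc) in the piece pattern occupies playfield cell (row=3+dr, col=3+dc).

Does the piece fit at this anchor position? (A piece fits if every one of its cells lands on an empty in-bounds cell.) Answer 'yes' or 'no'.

Check each piece cell at anchor (3, 3):
  offset (0,0) -> (3,3): empty -> OK
  offset (0,1) -> (3,4): empty -> OK
  offset (0,2) -> (3,5): occupied ('#') -> FAIL
  offset (0,3) -> (3,6): out of bounds -> FAIL
All cells valid: no

Answer: no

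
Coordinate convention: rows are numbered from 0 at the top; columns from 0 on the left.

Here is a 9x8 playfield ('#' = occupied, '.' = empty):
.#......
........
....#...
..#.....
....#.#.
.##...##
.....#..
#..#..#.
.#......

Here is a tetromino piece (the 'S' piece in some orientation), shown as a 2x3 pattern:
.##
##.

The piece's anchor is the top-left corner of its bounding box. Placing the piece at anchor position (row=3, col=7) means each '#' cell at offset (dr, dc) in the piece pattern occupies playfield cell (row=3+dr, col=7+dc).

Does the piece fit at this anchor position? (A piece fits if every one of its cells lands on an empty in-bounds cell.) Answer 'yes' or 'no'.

Check each piece cell at anchor (3, 7):
  offset (0,1) -> (3,8): out of bounds -> FAIL
  offset (0,2) -> (3,9): out of bounds -> FAIL
  offset (1,0) -> (4,7): empty -> OK
  offset (1,1) -> (4,8): out of bounds -> FAIL
All cells valid: no

Answer: no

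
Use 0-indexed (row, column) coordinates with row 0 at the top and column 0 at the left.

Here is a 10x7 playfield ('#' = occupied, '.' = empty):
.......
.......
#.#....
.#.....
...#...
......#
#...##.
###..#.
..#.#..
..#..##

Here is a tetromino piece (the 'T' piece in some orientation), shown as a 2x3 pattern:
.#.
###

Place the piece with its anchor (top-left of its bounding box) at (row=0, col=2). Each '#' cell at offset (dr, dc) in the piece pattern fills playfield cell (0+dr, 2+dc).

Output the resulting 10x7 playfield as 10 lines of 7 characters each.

Answer: ...#...
..###..
#.#....
.#.....
...#...
......#
#...##.
###..#.
..#.#..
..#..##

Derivation:
Fill (0+0,2+1) = (0,3)
Fill (0+1,2+0) = (1,2)
Fill (0+1,2+1) = (1,3)
Fill (0+1,2+2) = (1,4)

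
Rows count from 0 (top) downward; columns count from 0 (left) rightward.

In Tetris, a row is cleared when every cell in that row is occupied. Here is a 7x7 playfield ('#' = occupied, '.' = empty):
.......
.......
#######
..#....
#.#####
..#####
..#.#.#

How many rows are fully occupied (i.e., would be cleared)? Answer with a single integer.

Answer: 1

Derivation:
Check each row:
  row 0: 7 empty cells -> not full
  row 1: 7 empty cells -> not full
  row 2: 0 empty cells -> FULL (clear)
  row 3: 6 empty cells -> not full
  row 4: 1 empty cell -> not full
  row 5: 2 empty cells -> not full
  row 6: 4 empty cells -> not full
Total rows cleared: 1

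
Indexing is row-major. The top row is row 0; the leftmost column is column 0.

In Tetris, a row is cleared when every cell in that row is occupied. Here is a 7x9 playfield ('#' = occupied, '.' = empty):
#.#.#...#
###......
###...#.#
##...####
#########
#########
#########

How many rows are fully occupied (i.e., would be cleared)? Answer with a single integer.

Check each row:
  row 0: 5 empty cells -> not full
  row 1: 6 empty cells -> not full
  row 2: 4 empty cells -> not full
  row 3: 3 empty cells -> not full
  row 4: 0 empty cells -> FULL (clear)
  row 5: 0 empty cells -> FULL (clear)
  row 6: 0 empty cells -> FULL (clear)
Total rows cleared: 3

Answer: 3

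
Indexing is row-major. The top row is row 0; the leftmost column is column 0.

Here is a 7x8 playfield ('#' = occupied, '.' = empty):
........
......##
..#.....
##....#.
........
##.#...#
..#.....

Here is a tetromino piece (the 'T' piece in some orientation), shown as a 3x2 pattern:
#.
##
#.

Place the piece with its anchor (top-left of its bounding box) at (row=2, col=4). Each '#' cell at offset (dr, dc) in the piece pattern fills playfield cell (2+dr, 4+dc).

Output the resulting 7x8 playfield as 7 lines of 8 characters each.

Fill (2+0,4+0) = (2,4)
Fill (2+1,4+0) = (3,4)
Fill (2+1,4+1) = (3,5)
Fill (2+2,4+0) = (4,4)

Answer: ........
......##
..#.#...
##..###.
....#...
##.#...#
..#.....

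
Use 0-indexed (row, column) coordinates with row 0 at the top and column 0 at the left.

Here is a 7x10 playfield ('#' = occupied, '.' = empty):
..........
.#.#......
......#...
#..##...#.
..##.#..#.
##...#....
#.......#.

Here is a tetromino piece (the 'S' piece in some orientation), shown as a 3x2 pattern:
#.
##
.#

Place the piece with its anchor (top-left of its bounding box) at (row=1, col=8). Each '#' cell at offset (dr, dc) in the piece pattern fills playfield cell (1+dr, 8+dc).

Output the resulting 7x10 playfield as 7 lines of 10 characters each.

Fill (1+0,8+0) = (1,8)
Fill (1+1,8+0) = (2,8)
Fill (1+1,8+1) = (2,9)
Fill (1+2,8+1) = (3,9)

Answer: ..........
.#.#....#.
......#.##
#..##...##
..##.#..#.
##...#....
#.......#.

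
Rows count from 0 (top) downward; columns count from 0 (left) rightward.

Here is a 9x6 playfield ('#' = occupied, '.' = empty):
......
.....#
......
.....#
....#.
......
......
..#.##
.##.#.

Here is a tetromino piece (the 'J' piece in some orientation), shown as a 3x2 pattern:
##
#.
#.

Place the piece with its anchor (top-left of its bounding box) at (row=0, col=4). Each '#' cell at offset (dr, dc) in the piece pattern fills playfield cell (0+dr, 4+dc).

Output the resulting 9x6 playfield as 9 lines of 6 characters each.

Fill (0+0,4+0) = (0,4)
Fill (0+0,4+1) = (0,5)
Fill (0+1,4+0) = (1,4)
Fill (0+2,4+0) = (2,4)

Answer: ....##
....##
....#.
.....#
....#.
......
......
..#.##
.##.#.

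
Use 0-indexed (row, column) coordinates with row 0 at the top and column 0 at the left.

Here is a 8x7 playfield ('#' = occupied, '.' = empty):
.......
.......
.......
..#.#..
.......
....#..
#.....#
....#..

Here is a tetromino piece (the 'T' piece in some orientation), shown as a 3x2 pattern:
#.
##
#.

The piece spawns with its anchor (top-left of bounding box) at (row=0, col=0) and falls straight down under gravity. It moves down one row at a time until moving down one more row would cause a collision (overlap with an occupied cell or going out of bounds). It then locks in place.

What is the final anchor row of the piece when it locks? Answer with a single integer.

Answer: 3

Derivation:
Spawn at (row=0, col=0). Try each row:
  row 0: fits
  row 1: fits
  row 2: fits
  row 3: fits
  row 4: blocked -> lock at row 3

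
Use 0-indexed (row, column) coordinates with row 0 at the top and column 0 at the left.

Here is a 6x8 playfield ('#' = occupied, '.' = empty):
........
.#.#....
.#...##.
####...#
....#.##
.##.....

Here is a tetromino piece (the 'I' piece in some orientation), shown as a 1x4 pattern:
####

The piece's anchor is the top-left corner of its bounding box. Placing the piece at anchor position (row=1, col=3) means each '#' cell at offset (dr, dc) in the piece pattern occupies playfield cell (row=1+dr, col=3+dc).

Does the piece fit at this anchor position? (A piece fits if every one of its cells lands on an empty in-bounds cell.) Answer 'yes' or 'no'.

Check each piece cell at anchor (1, 3):
  offset (0,0) -> (1,3): occupied ('#') -> FAIL
  offset (0,1) -> (1,4): empty -> OK
  offset (0,2) -> (1,5): empty -> OK
  offset (0,3) -> (1,6): empty -> OK
All cells valid: no

Answer: no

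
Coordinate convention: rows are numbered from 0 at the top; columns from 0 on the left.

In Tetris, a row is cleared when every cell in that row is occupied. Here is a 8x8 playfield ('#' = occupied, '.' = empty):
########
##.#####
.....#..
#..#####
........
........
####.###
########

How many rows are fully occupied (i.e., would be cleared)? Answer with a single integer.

Answer: 2

Derivation:
Check each row:
  row 0: 0 empty cells -> FULL (clear)
  row 1: 1 empty cell -> not full
  row 2: 7 empty cells -> not full
  row 3: 2 empty cells -> not full
  row 4: 8 empty cells -> not full
  row 5: 8 empty cells -> not full
  row 6: 1 empty cell -> not full
  row 7: 0 empty cells -> FULL (clear)
Total rows cleared: 2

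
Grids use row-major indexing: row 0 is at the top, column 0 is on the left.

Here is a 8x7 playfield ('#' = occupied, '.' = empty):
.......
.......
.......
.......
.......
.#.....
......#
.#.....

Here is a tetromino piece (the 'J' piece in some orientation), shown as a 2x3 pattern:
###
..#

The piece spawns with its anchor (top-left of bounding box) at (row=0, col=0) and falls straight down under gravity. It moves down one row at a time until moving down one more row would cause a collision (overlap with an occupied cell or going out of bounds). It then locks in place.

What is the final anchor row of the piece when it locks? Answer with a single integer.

Spawn at (row=0, col=0). Try each row:
  row 0: fits
  row 1: fits
  row 2: fits
  row 3: fits
  row 4: fits
  row 5: blocked -> lock at row 4

Answer: 4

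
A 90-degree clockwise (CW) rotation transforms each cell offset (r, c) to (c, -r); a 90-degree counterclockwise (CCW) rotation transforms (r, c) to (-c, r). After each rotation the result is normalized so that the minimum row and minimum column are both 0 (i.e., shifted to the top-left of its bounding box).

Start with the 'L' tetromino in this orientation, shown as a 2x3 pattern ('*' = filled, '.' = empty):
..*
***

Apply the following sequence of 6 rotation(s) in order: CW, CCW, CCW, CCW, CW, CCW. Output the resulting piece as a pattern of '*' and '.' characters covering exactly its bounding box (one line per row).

Answer: ***
*..

Derivation:
Start:
..*
***
After rotation 1 (CW):
*.
*.
**
After rotation 2 (CCW):
..*
***
After rotation 3 (CCW):
**
.*
.*
After rotation 4 (CCW):
***
*..
After rotation 5 (CW):
**
.*
.*
After rotation 6 (CCW):
***
*..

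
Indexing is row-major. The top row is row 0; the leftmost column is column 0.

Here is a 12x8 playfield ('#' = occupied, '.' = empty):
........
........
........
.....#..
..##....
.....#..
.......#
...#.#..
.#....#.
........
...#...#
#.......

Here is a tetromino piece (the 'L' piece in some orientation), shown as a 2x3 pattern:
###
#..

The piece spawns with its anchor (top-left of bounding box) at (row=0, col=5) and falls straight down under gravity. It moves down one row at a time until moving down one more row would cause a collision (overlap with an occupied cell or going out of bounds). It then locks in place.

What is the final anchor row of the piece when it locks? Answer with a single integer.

Answer: 1

Derivation:
Spawn at (row=0, col=5). Try each row:
  row 0: fits
  row 1: fits
  row 2: blocked -> lock at row 1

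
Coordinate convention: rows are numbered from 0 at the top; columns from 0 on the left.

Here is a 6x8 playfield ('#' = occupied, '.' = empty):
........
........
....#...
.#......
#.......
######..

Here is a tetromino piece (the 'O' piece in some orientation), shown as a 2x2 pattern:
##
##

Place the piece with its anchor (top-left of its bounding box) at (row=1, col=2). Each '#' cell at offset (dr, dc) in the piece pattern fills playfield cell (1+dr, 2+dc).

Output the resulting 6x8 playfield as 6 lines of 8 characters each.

Answer: ........
..##....
..###...
.#......
#.......
######..

Derivation:
Fill (1+0,2+0) = (1,2)
Fill (1+0,2+1) = (1,3)
Fill (1+1,2+0) = (2,2)
Fill (1+1,2+1) = (2,3)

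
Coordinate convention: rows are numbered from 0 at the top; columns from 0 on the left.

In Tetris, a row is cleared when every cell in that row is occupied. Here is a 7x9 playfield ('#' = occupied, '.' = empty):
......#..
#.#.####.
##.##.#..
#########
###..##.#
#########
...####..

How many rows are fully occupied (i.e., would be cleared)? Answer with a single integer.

Answer: 2

Derivation:
Check each row:
  row 0: 8 empty cells -> not full
  row 1: 3 empty cells -> not full
  row 2: 4 empty cells -> not full
  row 3: 0 empty cells -> FULL (clear)
  row 4: 3 empty cells -> not full
  row 5: 0 empty cells -> FULL (clear)
  row 6: 5 empty cells -> not full
Total rows cleared: 2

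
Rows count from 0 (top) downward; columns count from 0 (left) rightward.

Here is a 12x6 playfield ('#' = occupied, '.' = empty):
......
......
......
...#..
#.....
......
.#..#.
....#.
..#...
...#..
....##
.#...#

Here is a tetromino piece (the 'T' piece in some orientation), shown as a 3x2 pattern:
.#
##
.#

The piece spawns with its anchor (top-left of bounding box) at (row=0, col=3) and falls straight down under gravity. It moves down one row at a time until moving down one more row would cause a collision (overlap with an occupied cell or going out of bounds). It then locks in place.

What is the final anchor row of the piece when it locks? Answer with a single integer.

Spawn at (row=0, col=3). Try each row:
  row 0: fits
  row 1: fits
  row 2: blocked -> lock at row 1

Answer: 1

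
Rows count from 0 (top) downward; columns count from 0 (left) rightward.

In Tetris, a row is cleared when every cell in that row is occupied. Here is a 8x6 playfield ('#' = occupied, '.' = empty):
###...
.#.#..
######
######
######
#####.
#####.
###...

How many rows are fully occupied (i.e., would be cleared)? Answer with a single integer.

Check each row:
  row 0: 3 empty cells -> not full
  row 1: 4 empty cells -> not full
  row 2: 0 empty cells -> FULL (clear)
  row 3: 0 empty cells -> FULL (clear)
  row 4: 0 empty cells -> FULL (clear)
  row 5: 1 empty cell -> not full
  row 6: 1 empty cell -> not full
  row 7: 3 empty cells -> not full
Total rows cleared: 3

Answer: 3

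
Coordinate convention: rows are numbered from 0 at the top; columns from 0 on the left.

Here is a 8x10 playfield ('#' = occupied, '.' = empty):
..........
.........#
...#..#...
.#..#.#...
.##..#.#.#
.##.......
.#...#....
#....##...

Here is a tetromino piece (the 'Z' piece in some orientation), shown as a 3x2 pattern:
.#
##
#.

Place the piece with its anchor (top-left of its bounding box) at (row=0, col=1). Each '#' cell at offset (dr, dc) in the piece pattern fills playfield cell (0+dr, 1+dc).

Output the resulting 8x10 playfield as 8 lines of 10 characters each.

Fill (0+0,1+1) = (0,2)
Fill (0+1,1+0) = (1,1)
Fill (0+1,1+1) = (1,2)
Fill (0+2,1+0) = (2,1)

Answer: ..#.......
.##......#
.#.#..#...
.#..#.#...
.##..#.#.#
.##.......
.#...#....
#....##...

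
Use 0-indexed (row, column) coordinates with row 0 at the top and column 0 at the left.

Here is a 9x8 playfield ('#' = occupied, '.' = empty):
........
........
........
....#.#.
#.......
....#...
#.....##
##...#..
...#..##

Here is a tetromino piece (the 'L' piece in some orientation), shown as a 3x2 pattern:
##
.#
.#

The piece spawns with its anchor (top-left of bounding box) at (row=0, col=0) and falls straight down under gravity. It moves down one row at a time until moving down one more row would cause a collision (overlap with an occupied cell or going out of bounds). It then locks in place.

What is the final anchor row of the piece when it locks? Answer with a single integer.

Answer: 3

Derivation:
Spawn at (row=0, col=0). Try each row:
  row 0: fits
  row 1: fits
  row 2: fits
  row 3: fits
  row 4: blocked -> lock at row 3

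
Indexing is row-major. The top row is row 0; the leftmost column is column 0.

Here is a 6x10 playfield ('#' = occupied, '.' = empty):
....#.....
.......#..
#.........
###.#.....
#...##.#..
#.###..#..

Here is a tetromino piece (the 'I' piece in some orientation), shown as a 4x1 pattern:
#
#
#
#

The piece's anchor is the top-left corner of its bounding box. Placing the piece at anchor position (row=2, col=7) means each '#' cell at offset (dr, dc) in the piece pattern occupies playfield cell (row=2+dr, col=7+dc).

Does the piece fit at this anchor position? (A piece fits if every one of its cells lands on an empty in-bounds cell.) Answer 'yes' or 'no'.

Answer: no

Derivation:
Check each piece cell at anchor (2, 7):
  offset (0,0) -> (2,7): empty -> OK
  offset (1,0) -> (3,7): empty -> OK
  offset (2,0) -> (4,7): occupied ('#') -> FAIL
  offset (3,0) -> (5,7): occupied ('#') -> FAIL
All cells valid: no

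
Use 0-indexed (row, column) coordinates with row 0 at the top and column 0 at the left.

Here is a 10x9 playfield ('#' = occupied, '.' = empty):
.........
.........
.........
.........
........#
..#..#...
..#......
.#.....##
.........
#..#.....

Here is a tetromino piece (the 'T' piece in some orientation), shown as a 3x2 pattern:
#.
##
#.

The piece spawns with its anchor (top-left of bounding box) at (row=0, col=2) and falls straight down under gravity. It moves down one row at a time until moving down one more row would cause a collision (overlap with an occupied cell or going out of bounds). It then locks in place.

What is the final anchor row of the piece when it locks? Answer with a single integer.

Spawn at (row=0, col=2). Try each row:
  row 0: fits
  row 1: fits
  row 2: fits
  row 3: blocked -> lock at row 2

Answer: 2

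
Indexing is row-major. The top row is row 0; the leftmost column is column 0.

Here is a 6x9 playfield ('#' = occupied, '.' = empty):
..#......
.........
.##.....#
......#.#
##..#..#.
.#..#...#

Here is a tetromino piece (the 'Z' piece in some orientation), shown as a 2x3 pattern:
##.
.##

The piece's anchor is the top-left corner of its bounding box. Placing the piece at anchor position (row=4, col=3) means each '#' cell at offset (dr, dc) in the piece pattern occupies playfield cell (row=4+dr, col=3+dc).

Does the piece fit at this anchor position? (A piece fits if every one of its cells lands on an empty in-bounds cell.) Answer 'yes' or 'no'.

Answer: no

Derivation:
Check each piece cell at anchor (4, 3):
  offset (0,0) -> (4,3): empty -> OK
  offset (0,1) -> (4,4): occupied ('#') -> FAIL
  offset (1,1) -> (5,4): occupied ('#') -> FAIL
  offset (1,2) -> (5,5): empty -> OK
All cells valid: no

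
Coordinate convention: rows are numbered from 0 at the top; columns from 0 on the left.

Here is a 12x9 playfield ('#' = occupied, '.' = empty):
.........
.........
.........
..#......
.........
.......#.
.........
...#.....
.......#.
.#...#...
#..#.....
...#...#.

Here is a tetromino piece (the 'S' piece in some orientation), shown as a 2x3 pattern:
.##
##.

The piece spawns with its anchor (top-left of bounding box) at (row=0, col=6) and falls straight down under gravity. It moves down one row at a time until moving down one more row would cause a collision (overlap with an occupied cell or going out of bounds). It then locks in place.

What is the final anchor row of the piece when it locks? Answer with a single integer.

Spawn at (row=0, col=6). Try each row:
  row 0: fits
  row 1: fits
  row 2: fits
  row 3: fits
  row 4: blocked -> lock at row 3

Answer: 3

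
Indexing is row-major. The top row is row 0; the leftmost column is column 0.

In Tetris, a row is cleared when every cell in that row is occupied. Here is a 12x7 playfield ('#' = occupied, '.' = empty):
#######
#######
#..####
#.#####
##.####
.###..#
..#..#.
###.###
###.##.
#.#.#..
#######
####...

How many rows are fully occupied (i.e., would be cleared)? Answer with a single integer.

Answer: 3

Derivation:
Check each row:
  row 0: 0 empty cells -> FULL (clear)
  row 1: 0 empty cells -> FULL (clear)
  row 2: 2 empty cells -> not full
  row 3: 1 empty cell -> not full
  row 4: 1 empty cell -> not full
  row 5: 3 empty cells -> not full
  row 6: 5 empty cells -> not full
  row 7: 1 empty cell -> not full
  row 8: 2 empty cells -> not full
  row 9: 4 empty cells -> not full
  row 10: 0 empty cells -> FULL (clear)
  row 11: 3 empty cells -> not full
Total rows cleared: 3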